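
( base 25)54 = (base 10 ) 129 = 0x81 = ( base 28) 4h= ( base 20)69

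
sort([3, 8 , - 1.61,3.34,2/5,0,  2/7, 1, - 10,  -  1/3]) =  [ - 10, - 1.61,  -  1/3, 0, 2/7,2/5, 1, 3, 3.34,8]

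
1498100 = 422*3550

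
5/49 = 5/49 =0.10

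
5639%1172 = 951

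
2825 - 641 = 2184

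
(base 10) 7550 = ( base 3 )101100122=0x1d7e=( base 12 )4452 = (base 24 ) d2e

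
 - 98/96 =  - 2 + 47/48=-1.02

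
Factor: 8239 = 7^1*11^1 *107^1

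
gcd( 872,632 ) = 8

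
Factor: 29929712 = 2^4 *19^1*98453^1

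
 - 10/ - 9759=10/9759 = 0.00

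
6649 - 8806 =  - 2157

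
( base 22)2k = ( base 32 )20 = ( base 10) 64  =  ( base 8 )100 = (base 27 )2a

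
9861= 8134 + 1727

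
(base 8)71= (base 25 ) 27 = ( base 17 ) 36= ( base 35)1m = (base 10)57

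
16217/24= 675 + 17/24 =675.71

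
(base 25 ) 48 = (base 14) 7A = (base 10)108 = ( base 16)6c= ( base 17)66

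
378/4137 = 18/197   =  0.09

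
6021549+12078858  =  18100407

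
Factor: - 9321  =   - 3^1*13^1*239^1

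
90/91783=90/91783 = 0.00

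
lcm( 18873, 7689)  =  207603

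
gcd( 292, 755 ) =1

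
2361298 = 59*40022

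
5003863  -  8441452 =-3437589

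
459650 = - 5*( - 91930) 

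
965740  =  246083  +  719657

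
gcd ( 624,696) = 24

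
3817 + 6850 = 10667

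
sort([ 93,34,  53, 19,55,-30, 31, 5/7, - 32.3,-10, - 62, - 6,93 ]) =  [ - 62, - 32.3 , - 30,-10, - 6, 5/7, 19, 31, 34,  53, 55,  93, 93]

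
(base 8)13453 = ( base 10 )5931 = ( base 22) C5D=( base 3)22010200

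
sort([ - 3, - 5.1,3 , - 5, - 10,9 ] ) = [- 10, - 5.1, - 5, - 3, 3,9] 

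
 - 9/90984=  - 1 + 30325/30328 = -0.00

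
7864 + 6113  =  13977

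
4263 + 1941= 6204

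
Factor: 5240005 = 5^1*41^1*25561^1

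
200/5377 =200/5377 = 0.04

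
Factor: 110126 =2^1*17^1 * 41^1*79^1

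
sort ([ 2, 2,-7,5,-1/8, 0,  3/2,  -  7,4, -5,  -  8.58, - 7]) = [-8.58 ,  -  7,-7,-7, - 5 ,-1/8,0,  3/2, 2,2, 4, 5] 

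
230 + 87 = 317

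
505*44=22220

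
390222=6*65037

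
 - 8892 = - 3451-5441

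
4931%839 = 736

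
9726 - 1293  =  8433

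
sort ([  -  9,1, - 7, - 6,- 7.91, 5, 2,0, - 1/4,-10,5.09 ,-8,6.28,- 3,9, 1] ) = [ - 10,-9,-8,-7.91, - 7 , - 6, - 3,-1/4,  0  ,  1, 1 , 2,  5 , 5.09,6.28, 9]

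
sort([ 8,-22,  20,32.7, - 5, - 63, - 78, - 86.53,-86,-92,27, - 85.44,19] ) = [ - 92, - 86.53,- 86, - 85.44, - 78, - 63,-22,-5, 8,19,20,27,32.7]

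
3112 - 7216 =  - 4104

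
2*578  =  1156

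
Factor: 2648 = 2^3*331^1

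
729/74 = 9 + 63/74 = 9.85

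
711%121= 106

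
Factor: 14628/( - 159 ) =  - 2^2* 23^1 = - 92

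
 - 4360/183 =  - 24 + 32/183 =- 23.83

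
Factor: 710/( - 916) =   -  355/458 = -2^(  -  1 )*5^1 * 71^1*229^(-1)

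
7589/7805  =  7589/7805 = 0.97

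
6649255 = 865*7687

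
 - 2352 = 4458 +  - 6810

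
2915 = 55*53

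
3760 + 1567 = 5327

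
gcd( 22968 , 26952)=24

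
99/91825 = 99/91825 = 0.00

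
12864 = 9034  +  3830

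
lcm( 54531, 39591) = 2890143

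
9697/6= 9697/6 = 1616.17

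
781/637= 781/637=1.23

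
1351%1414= 1351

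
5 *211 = 1055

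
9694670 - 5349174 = 4345496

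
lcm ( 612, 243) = 16524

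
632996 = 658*962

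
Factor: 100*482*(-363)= - 2^3*3^1*5^2*11^2*241^1 = - 17496600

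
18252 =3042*6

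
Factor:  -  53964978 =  - 2^1 *3^1*19^1*473377^1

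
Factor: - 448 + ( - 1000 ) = - 2^3*181^1 = - 1448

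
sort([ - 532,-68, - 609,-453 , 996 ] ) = [ - 609,-532,-453, - 68,996]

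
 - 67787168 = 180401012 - 248188180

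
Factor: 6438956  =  2^2 * 1609739^1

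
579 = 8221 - 7642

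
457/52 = 457/52  =  8.79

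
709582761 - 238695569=470887192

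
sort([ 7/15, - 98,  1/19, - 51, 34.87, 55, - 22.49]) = [ - 98 , - 51, - 22.49,1/19,7/15,  34.87, 55]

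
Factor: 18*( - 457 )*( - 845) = 6950970 = 2^1*3^2*5^1*13^2*457^1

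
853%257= 82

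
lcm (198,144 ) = 1584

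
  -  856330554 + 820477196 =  - 35853358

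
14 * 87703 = 1227842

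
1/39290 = 1/39290 = 0.00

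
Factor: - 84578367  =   - 3^1*19^1* 41^1*36191^1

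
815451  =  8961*91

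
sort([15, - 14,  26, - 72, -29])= [ - 72, - 29, - 14, 15, 26 ]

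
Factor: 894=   2^1 * 3^1*149^1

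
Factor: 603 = 3^2*67^1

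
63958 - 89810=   -  25852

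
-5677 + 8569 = 2892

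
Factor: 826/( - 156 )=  - 2^( - 1 )*3^( - 1)*7^1*13^( - 1 )*59^1 =-413/78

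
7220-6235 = 985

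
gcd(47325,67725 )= 75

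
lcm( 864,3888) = 7776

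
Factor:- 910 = -2^1*5^1 * 7^1 * 13^1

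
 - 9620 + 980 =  - 8640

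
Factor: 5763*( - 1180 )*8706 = -2^3*3^2*5^1*17^1 *59^1 * 113^1*1451^1 = -59203760040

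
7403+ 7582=14985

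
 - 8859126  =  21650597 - 30509723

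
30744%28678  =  2066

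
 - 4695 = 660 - 5355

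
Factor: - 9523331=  - 227^1 * 41953^1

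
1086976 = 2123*512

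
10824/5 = 2164  +  4/5  =  2164.80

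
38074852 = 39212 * 971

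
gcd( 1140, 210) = 30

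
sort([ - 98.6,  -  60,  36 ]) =[ - 98.6, - 60, 36]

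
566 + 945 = 1511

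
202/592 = 101/296 = 0.34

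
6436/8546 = 3218/4273 = 0.75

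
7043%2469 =2105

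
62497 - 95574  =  -33077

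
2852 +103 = 2955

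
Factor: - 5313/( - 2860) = 483/260 = 2^( - 2 ) * 3^1*5^( - 1)*7^1 * 13^( - 1)*23^1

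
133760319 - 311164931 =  - 177404612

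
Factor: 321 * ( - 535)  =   - 3^1*5^1*107^2= - 171735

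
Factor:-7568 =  - 2^4*11^1*43^1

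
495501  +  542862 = 1038363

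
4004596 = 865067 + 3139529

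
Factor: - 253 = - 11^1*23^1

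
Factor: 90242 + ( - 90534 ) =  - 292 = - 2^2 *73^1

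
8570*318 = 2725260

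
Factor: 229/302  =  2^(  -  1)*151^( - 1 )*229^1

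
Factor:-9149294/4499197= - 2^1*7^1*11^3*491^1*947^( - 1 )*4751^ ( - 1) 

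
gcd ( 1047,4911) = 3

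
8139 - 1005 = 7134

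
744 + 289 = 1033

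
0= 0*892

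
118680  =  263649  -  144969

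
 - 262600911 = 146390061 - 408990972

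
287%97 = 93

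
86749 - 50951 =35798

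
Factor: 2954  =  2^1*7^1* 211^1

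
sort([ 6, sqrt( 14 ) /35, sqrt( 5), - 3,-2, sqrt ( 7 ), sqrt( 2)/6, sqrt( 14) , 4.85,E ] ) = [ - 3, -2,sqrt( 14)/35, sqrt(2) /6, sqrt( 5) , sqrt( 7), E, sqrt( 14),  4.85, 6] 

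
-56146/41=- 1370 + 24/41 = -  1369.41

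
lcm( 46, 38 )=874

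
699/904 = 699/904 = 0.77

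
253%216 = 37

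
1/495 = 1/495 = 0.00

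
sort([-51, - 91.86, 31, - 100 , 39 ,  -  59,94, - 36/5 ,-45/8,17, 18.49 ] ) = [-100, - 91.86,-59,-51, - 36/5 , - 45/8, 17,18.49,31, 39, 94 ] 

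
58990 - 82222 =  - 23232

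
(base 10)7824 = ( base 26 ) beo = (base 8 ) 17220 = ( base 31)84C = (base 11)5973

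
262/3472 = 131/1736 = 0.08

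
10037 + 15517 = 25554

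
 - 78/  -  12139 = 78/12139 = 0.01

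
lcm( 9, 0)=0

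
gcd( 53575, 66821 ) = 1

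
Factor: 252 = 2^2*3^2*7^1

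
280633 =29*9677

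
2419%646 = 481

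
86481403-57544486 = 28936917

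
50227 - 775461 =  - 725234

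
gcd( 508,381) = 127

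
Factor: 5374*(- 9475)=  - 2^1*5^2*379^1 * 2687^1 = - 50918650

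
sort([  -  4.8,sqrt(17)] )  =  [ - 4.8,  sqrt( 17)]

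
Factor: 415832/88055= 2^3*5^(-1)* 11^( - 1)*59^1*881^1*1601^( - 1 ) 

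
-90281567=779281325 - 869562892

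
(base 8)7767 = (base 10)4087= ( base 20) a47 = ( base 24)727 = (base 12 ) 2447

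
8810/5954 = 1 + 1428/2977= 1.48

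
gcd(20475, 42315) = 1365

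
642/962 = 321/481  =  0.67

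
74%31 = 12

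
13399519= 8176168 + 5223351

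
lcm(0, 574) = 0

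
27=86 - 59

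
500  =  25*20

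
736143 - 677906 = 58237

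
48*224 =10752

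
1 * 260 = 260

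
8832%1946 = 1048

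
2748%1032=684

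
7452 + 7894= 15346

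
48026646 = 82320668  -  34294022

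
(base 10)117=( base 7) 225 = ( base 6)313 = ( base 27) 49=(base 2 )1110101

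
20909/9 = 2323+2/9 = 2323.22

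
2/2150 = 1/1075  =  0.00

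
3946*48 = 189408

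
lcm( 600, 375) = 3000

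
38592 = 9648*4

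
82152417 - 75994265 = 6158152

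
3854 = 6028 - 2174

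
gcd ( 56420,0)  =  56420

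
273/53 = 5 + 8/53 = 5.15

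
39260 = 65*604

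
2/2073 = 2/2073= 0.00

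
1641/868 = 1  +  773/868 = 1.89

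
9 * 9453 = 85077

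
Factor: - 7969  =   - 13^1 * 613^1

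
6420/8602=3210/4301=0.75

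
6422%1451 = 618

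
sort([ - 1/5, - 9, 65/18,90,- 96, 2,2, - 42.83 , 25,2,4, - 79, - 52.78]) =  [ - 96, - 79, - 52.78, - 42.83 , - 9, - 1/5,  2,2,2 , 65/18, 4,  25,90]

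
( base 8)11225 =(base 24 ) 865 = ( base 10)4757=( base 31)4te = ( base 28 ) 61P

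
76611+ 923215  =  999826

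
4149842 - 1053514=3096328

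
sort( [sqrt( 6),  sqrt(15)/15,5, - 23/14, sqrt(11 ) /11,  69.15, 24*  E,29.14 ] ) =[-23/14,  sqrt ( 15) /15,sqrt( 11 ) /11, sqrt(6 ),5, 29.14 , 24*E, 69.15]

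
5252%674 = 534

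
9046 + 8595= 17641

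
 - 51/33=  -  17/11 = - 1.55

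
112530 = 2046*55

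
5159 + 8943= 14102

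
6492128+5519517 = 12011645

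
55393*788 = 43649684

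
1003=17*59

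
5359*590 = 3161810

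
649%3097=649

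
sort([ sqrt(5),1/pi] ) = [ 1/pi, sqrt( 5)]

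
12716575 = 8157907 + 4558668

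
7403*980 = 7254940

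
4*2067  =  8268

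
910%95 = 55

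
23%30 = 23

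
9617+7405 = 17022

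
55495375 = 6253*8875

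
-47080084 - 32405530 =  - 79485614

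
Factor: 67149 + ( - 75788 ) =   -  8639 = -  53^1*163^1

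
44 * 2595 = 114180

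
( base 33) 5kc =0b1011111100101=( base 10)6117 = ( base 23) BCM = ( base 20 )F5H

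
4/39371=4/39371=0.00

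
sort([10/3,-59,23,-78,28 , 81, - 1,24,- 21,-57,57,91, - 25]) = [-78, - 59, -57, - 25, - 21,-1,10/3,23,24,28 , 57, 81, 91 ] 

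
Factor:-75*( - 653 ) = 48975 = 3^1*5^2  *653^1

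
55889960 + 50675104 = 106565064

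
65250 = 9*7250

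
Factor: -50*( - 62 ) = 3100=2^2*5^2  *31^1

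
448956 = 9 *49884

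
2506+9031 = 11537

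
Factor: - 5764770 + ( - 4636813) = - 10401583^1 = -10401583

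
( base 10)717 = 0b1011001101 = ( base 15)32c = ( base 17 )283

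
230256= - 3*( - 76752 ) 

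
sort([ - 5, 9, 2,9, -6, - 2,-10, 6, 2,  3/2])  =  [ - 10,-6,-5, - 2 , 3/2, 2, 2, 6, 9, 9]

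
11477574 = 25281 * 454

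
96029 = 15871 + 80158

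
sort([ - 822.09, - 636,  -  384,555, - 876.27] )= [ - 876.27, - 822.09, - 636, - 384,555 ]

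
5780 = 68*85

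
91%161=91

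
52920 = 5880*9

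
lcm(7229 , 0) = 0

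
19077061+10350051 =29427112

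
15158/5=3031+3/5=   3031.60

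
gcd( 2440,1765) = 5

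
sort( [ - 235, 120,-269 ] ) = [-269, - 235, 120 ]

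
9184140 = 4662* 1970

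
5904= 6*984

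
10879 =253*43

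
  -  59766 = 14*( - 4269)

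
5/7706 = 5/7706= 0.00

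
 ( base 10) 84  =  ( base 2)1010100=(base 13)66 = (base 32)2k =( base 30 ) 2o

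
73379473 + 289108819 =362488292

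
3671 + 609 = 4280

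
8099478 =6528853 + 1570625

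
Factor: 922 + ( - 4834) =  - 3912 = - 2^3*3^1 * 163^1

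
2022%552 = 366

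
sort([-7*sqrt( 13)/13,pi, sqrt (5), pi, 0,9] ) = [ - 7*sqrt (13 )/13, 0,sqrt (5 ),pi, pi,9] 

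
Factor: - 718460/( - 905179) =2^2 *5^1*11^( - 1 ) *19^( - 1)*61^( - 1) * 71^( -1 )*35923^1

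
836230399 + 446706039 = 1282936438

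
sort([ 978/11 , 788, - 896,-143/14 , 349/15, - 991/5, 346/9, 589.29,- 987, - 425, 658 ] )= [ - 987 ,-896, - 425, - 991/5, - 143/14,349/15, 346/9,  978/11, 589.29, 658, 788]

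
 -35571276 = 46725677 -82296953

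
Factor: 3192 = 2^3*3^1*7^1 *19^1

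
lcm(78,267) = 6942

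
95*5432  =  516040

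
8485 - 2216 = 6269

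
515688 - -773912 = 1289600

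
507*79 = 40053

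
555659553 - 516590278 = 39069275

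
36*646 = 23256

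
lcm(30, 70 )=210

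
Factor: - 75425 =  - 5^2*7^1* 431^1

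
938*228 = 213864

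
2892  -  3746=-854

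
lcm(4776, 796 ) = 4776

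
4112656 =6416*641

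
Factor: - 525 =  - 3^1*5^2*7^1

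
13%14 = 13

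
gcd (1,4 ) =1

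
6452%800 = 52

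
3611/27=3611/27 = 133.74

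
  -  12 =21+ - 33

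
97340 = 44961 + 52379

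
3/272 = 3/272 = 0.01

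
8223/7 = 8223/7 = 1174.71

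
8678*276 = 2395128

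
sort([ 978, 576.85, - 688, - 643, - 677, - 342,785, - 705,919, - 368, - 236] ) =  [ - 705, - 688, - 677,-643, -368, - 342,-236, 576.85,785, 919, 978] 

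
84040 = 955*88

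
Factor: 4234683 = 3^1*17^1*43^1 *1931^1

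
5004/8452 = 1251/2113 = 0.59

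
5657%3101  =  2556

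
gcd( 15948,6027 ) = 3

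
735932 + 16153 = 752085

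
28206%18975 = 9231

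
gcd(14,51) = 1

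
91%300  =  91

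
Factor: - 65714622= - 2^1*3^1*17^1*644261^1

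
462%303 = 159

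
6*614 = 3684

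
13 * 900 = 11700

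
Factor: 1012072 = 2^3*73^1  *1733^1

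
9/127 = 9/127 = 0.07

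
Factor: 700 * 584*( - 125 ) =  - 2^5*5^5*7^1 * 73^1 = - 51100000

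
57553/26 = 57553/26=2213.58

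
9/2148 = 3/716  =  0.00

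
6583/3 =6583/3 = 2194.33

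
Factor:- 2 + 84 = 82=2^1*41^1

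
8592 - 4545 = 4047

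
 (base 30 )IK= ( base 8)1060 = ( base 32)HG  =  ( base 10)560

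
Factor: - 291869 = -291869^1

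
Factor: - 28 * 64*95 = -170240 = - 2^8 * 5^1*7^1 * 19^1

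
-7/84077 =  - 1 +12010/12011=- 0.00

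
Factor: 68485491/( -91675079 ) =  - 3^2*23^( - 1 )*73^( - 1 )*1297^1*5867^1*54601^ ( - 1)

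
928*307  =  284896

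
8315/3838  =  8315/3838 = 2.17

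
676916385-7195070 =669721315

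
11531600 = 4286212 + 7245388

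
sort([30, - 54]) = [ - 54,30]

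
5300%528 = 20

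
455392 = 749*608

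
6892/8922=3446/4461=   0.77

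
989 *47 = 46483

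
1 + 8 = 9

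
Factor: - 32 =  - 2^5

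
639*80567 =51482313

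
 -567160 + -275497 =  - 842657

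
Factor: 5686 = 2^1*2843^1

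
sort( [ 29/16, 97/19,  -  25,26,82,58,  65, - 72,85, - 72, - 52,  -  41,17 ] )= [ - 72, - 72, - 52, - 41  , - 25, 29/16,97/19 , 17,26,58, 65,82, 85 ]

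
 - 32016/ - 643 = 32016/643 = 49.79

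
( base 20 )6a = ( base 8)202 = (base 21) 64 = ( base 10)130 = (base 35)3P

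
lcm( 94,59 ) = 5546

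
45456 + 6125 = 51581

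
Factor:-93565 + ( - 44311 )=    - 2^2* 34469^1 = - 137876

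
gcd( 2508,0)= 2508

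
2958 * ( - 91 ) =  - 269178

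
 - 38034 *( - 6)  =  228204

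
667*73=48691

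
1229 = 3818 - 2589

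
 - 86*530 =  - 45580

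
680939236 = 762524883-81585647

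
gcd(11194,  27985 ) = 5597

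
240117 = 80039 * 3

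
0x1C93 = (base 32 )74J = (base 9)11027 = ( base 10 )7315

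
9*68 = 612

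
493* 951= 468843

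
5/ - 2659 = -5/2659 =- 0.00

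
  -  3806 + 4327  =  521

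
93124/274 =339 + 119/137= 339.87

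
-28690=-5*5738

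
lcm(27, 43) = 1161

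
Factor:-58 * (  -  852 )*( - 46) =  - 2^4*3^1 * 23^1* 29^1*71^1 = - 2273136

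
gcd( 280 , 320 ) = 40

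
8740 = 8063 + 677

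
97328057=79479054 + 17849003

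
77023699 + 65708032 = 142731731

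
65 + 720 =785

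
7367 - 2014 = 5353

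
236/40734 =118/20367 = 0.01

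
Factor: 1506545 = 5^1*41^1*7349^1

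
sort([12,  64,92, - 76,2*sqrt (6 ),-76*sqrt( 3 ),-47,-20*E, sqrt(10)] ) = [-76*sqrt(3 ), - 76, - 20*E, - 47,sqrt(10),2*sqrt(6),  12, 64,  92]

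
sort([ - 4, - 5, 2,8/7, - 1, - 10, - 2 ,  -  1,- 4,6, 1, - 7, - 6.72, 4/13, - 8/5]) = [ - 10,- 7, - 6.72, - 5, -4,- 4,- 2, - 8/5, - 1, - 1, 4/13 , 1, 8/7,2, 6]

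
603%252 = 99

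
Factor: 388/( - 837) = - 2^2*3^( - 3)*31^( - 1)*97^1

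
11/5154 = 11/5154 = 0.00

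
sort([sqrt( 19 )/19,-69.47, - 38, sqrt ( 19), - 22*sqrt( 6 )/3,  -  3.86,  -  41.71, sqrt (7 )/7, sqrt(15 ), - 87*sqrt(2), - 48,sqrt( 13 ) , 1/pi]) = [-87*sqrt( 2), -69.47,  -  48, - 41.71, - 38, - 22*sqrt(6 )/3, - 3.86,  sqrt( 19)/19,1/pi, sqrt(7 )/7, sqrt(13),  sqrt( 15 ),sqrt( 19 )]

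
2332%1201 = 1131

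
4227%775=352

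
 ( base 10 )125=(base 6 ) 325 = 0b1111101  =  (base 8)175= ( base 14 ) 8D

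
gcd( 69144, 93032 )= 8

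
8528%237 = 233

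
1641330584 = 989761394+651569190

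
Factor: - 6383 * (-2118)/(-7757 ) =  - 13519194/7757= - 2^1*3^1*13^1*353^1*491^1*7757^(-1) 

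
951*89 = 84639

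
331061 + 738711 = 1069772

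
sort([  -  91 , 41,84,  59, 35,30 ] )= [ - 91,  30,35,41 , 59, 84 ] 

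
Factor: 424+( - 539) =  - 115 = -5^1 * 23^1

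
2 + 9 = 11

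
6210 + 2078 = 8288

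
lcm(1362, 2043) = 4086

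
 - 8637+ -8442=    - 17079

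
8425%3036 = 2353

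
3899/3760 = 1 + 139/3760 = 1.04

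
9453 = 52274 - 42821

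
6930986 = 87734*79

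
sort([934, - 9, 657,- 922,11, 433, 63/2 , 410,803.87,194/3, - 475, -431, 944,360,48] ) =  [ - 922, - 475, - 431,- 9,11,63/2,48,194/3,360 , 410, 433,657, 803.87, 934,944 ]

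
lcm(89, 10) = 890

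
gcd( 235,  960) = 5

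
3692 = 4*923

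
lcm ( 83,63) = 5229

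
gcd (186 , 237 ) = 3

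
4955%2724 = 2231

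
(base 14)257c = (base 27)90h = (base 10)6578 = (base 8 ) 14662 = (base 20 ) G8I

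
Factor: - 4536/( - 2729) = 2^3 * 3^4*7^1*2729^( - 1 ) 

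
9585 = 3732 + 5853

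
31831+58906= 90737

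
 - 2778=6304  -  9082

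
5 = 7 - 2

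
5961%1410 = 321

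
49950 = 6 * 8325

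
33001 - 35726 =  - 2725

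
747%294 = 159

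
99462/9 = 11051 +1/3 = 11051.33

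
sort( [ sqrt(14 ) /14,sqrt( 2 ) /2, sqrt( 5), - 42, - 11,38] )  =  [-42, - 11,sqrt(14) /14,sqrt(2 )/2,sqrt( 5),  38 ]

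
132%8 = 4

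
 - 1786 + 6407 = 4621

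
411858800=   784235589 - 372376789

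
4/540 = 1/135 = 0.01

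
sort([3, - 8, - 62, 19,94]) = [ - 62, - 8,3,19,94 ] 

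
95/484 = 95/484= 0.20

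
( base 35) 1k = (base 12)47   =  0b110111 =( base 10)55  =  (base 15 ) 3A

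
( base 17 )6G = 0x76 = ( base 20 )5I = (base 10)118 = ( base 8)166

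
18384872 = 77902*236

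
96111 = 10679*9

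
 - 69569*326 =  - 22679494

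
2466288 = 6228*396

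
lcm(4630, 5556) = 27780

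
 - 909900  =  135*(-6740)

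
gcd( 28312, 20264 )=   8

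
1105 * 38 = 41990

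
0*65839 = 0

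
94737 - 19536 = 75201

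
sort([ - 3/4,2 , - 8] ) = [- 8,  -  3/4, 2]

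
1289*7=9023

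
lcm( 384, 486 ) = 31104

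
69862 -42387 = 27475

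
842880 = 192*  4390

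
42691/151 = 282 + 109/151 = 282.72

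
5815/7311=5815/7311=0.80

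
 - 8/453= -1 + 445/453 = -0.02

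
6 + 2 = 8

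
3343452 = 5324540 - 1981088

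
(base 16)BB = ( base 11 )160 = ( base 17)B0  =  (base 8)273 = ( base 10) 187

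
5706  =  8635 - 2929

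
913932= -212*(-4311) 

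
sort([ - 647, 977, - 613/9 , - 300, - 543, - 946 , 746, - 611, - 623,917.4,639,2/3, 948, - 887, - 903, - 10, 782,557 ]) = [-946, - 903 ,-887 , - 647, - 623, - 611, - 543,-300, - 613/9 , - 10 , 2/3 , 557 , 639, 746, 782,917.4,948,977]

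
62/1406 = 31/703=0.04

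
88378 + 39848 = 128226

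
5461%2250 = 961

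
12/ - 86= - 6/43 = - 0.14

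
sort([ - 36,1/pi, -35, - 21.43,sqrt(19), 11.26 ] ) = [ - 36, - 35,  -  21.43,1/pi, sqrt(19 ),  11.26] 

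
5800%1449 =4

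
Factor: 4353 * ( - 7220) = -31428660 = - 2^2 * 3^1*5^1*19^2*1451^1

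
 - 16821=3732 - 20553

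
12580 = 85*148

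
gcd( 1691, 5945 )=1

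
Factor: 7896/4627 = 1128/661 = 2^3*3^1 * 47^1*661^( - 1)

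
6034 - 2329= 3705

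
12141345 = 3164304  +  8977041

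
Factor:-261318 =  - 2^1*3^1*97^1*449^1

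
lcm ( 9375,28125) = 28125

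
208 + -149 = 59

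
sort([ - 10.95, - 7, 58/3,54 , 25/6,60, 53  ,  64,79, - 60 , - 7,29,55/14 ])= [ -60,-10.95,  -  7, - 7, 55/14, 25/6,58/3, 29,53, 54, 60,64,79 ]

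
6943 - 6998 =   -  55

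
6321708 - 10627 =6311081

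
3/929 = 3/929  =  0.00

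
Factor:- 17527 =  - 17^1*1031^1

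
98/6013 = 14/859 = 0.02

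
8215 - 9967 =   -  1752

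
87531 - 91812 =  -4281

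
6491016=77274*84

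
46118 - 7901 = 38217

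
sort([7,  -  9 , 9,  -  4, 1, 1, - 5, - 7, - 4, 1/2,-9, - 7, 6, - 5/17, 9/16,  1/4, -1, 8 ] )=[-9, - 9,-7, - 7, - 5,- 4 ,-4,  -  1, - 5/17, 1/4, 1/2,9/16, 1,1,  6 , 7, 8, 9]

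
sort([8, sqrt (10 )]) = [ sqrt( 10),8]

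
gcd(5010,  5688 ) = 6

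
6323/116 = 6323/116 = 54.51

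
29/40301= 29/40301 = 0.00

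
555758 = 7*79394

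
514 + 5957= 6471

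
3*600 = 1800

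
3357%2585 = 772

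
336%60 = 36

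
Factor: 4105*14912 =2^6*5^1 *233^1*821^1= 61213760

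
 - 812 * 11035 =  - 8960420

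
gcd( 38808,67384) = 8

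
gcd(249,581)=83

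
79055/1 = 79055 = 79055.00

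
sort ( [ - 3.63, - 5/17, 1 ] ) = [  -  3.63, - 5/17, 1 ]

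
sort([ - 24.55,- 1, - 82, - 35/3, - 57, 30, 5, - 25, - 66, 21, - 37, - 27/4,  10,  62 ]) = [ - 82, - 66, - 57,-37, - 25,-24.55, - 35/3 , - 27/4, - 1,5, 10,21, 30,62] 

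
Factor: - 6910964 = -2^2*643^1*2687^1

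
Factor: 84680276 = 2^2*47^1 * 149^1*3023^1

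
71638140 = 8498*8430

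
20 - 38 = - 18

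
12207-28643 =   -  16436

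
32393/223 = 32393/223 = 145.26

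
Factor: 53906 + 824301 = 11^1*29^1*2753^1=   878207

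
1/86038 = 1/86038 = 0.00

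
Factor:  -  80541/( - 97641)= 3^1*157^1*571^( - 1) = 471/571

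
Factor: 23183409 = 3^1*41^1*188483^1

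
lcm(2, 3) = 6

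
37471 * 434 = 16262414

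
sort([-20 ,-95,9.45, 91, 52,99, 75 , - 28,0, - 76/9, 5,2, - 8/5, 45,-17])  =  [ - 95,- 28,- 20, - 17, - 76/9,  -  8/5, 0,  2,5, 9.45 , 45,52 , 75, 91,  99]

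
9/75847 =9/75847 = 0.00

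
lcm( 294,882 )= 882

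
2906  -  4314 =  -1408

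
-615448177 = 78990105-694438282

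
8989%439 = 209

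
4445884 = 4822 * 922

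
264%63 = 12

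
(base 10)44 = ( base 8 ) 54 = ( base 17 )2a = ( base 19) 26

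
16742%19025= 16742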